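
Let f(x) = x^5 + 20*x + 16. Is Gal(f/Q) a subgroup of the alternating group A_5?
The polynomial is irreducible of degree 5 over Q. Its discriminant is 1024000000 = 32000^2, a perfect square. A Galois group lies in the alternating group exactly when the discriminant is a square in Q, so the Galois group (A_5) is contained in A_5.

Yes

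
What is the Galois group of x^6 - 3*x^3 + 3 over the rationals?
C_3 x S_3 (order 18)

The polynomial f is an irreducible sextic over Q, so G = Gal(f/Q) is one of the 16 transitive subgroups 6T1, ..., 6T16 of S_6. The discriminant of f is -177147, which is not a perfect square, so G is not contained in A_6. The transitive groups of degree 6 not contained in A_6 are: C_6 (6T1, order 6), S_3 (6T2, order 6), D_6 (6T3, order 12), C_3 x S_3 (6T5, order 18), A_4 x C_2 (6T6, order 24), S_4 (6T8, order 24), S_3 x S_3 (6T9, order 36), S_4 x C_2 (6T11, order 48), (S_3 x S_3) : C_2 (6T13, order 72), PGL(2,5) (6T14, order 120), S_6 (6T16, order 720). By Dedekind's theorem, for a prime p not dividing disc(f) the degrees of the irreducible factors of f mod p form the cycle type of an element of G. Factoring f modulo the 33 such primes p <= 139 (skipping 3, which divides the discriminant), each new pattern first appears at: mod 2: f = (x^6 + x^3 + 1), pattern 6; mod 7: f = (x + 1)(x + 2)(x + 4)(x^3 + 3), pattern 3+1+1+1; mod 17: f = (x^2 + x + 7)(x^2 + 4x + 7)(x^2 + 12x + 7), pattern 2+2+2; mod 19: f = (x^3 + 6)(x^3 + 10), pattern 3+3; mod 73: f = (x + 13)(x + 21)(x + 22)(x + 29)(x + 30)(x + 31), pattern 1+1+1+1+1+1. No other pattern occurs in this range, so the set of observed cycle types is {6, 3+1+1+1, 2+2+2, 3+3, 1+1+1+1+1+1}. The candidates containing elements of all these cycle types are C_3 x S_3 (6T5) of order 18, S_3 x S_3 (6T9) of order 36, (S_3 x S_3) : C_2 (6T13) of order 72, S_6 (6T16) of order 720; the others are excluded. The observed types are precisely the cycle types that occur in C_3 x S_3 (6T5). Each of the other remaining candidates has further cycle types, and by the Chebotarev density theorem the matching factorization patterns would occur for a proportion of primes equal to their share of the group: S_3 x S_3 (6T9) additionally contains elements of type 2+2+1+1 (9 of its 36 elements, about 25% of primes); (S_3 x S_3) : C_2 (6T13) additionally contains elements of type 4+2, 3+2+1, 2+2+1+1, 2+1+1+1+1 (45 of its 72 elements, about 62% of primes); S_6 (6T16) additionally contains elements of type 5+1, 4+2, 4+1+1, 3+2+1, 2+2+1+1, 2+1+1+1+1 (504 of its 720 elements, about 70% of primes). None of the 33 primes tested shows any such pattern (for each of these groups the chance of that is below 10^-4), which rules them out. Hence G = C_3 x S_3 (6T5), of order 18.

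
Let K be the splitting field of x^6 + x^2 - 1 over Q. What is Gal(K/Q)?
S_4 (order 24)

The polynomial f is an irreducible sextic over Q, so G = Gal(f/Q) is one of the 16 transitive subgroups 6T1, ..., 6T16 of S_6. The discriminant of f is 61504 = 248^2, a perfect square, so G is contained in A_6. The transitive groups of degree 6 contained in A_6 are: A_4 (6T4, order 12), S_4 (6T7, order 24), (C_3 x C_3) : C_4 (6T10, order 36), PSL(2,5) (6T12, order 60), A_6 (6T15, order 360). By Dedekind's theorem, for a prime p not dividing disc(f) the degrees of the irreducible factors of f mod p form the cycle type of an element of G. Factoring f modulo the 79 such primes p <= 419 (skipping 2, 31, which divide the discriminant), each new pattern first appears at: mod 3: f = (x^2 + 1)(x^4 + 2x^2 + 2), pattern 4+2; mod 5: f = (x^3 + x^2 + 3x + 4)(x^3 + 4x^2 + 3x + 1), pattern 3+3; mod 11: f = (x + 3)(x + 8)(x^2 + 4x + 7)(x^2 + 7x + 7), pattern 2+2+1+1; mod 67: f = (x + 2)(x + 3)(x + 11)(x + 56)(x + 64)(x + 65), pattern 1+1+1+1+1+1. No other pattern occurs in this range, so the set of observed cycle types is {4+2, 3+3, 2+2+1+1, 1+1+1+1+1+1}. The candidates containing elements of all these cycle types are S_4 (6T7) of order 24, (C_3 x C_3) : C_4 (6T10) of order 36, A_6 (6T15) of order 360; the others are excluded. The observed types are precisely the cycle types that occur in S_4 (6T7). Each of the other remaining candidates has further cycle types, and by the Chebotarev density theorem the matching factorization patterns would occur for a proportion of primes equal to their share of the group: (C_3 x C_3) : C_4 (6T10) additionally contains elements of type 3+1+1+1 (4 of its 36 elements, about 11% of primes); A_6 (6T15) additionally contains elements of type 5+1, 3+1+1+1 (184 of its 360 elements, about 51% of primes). None of the 79 primes tested shows any such pattern (for each of these groups the chance of that is below 10^-4), which rules them out. Hence G = S_4 (6T7), of order 24.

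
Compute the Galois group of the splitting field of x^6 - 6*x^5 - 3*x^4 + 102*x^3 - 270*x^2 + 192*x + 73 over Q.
The polynomial f is an irreducible sextic over Q, so G = Gal(f/Q) is one of the 16 transitive subgroups 6T1, ..., 6T16 of S_6. The discriminant of f is -30366624190464, which is not a perfect square, so G is not contained in A_6. The transitive groups of degree 6 not contained in A_6 are: C_6 (6T1, order 6), S_3 (6T2, order 6), D_6 (6T3, order 12), C_3 x S_3 (6T5, order 18), A_4 x C_2 (6T6, order 24), S_4 (6T8, order 24), S_3 x S_3 (6T9, order 36), S_4 x C_2 (6T11, order 48), (S_3 x S_3) : C_2 (6T13, order 72), PGL(2,5) (6T14, order 120), S_6 (6T16, order 720). By Dedekind's theorem, for a prime p not dividing disc(f) the degrees of the irreducible factors of f mod p form the cycle type of an element of G. Factoring f modulo the 33 such primes p <= 149 (skipping 2, 3, which divide the discriminant), each new pattern first appears at: mod 5: f = (x^3 + 4x + 2)(x^3 + 4x^2 + 3x + 4), pattern 3+3; mod 7: f = (x^6 + x^5 + 4x^4 + 4x^3 + 3x^2 + 3x + 3), pattern 6; mod 17: f = (x + 6)(x + 15)(x^2 + x + 3)(x^2 + 6x + 6), pattern 2+2+1+1; mod 19: f = (x + 3)(x + 4)(x + 8)(x + 14)(x^2 + 3x + 12), pattern 2+1+1+1+1; mod 71: f = (x^2 + 30x + 15)(x^2 + 48x + 46)(x^2 + 58x + 7), pattern 2+2+2. No other pattern occurs in this range, so the set of observed cycle types is {3+3, 6, 2+2+1+1, 2+1+1+1+1, 2+2+2}. The candidates containing elements of all these cycle types are A_4 x C_2 (6T6) of order 24, S_4 x C_2 (6T11) of order 48, (S_3 x S_3) : C_2 (6T13) of order 72, S_6 (6T16) of order 720; the others are excluded. The observed types are precisely the cycle types that occur in A_4 x C_2 (6T6) (apart from the identity). Each of the other remaining candidates has further cycle types, and by the Chebotarev density theorem the matching factorization patterns would occur for a proportion of primes equal to their share of the group: S_4 x C_2 (6T11) additionally contains elements of type 4+2, 4+1+1 (12 of its 48 elements, about 25% of primes); (S_3 x S_3) : C_2 (6T13) additionally contains elements of type 4+2, 3+2+1, 3+1+1+1 (34 of its 72 elements, about 47% of primes); S_6 (6T16) additionally contains elements of type 5+1, 4+2, 4+1+1, 3+2+1, 3+1+1+1 (484 of its 720 elements, about 67% of primes). None of the 33 primes tested shows any such pattern (for each of these groups the chance of that is below 10^-4), which rules them out. Hence G = A_4 x C_2 (6T6), of order 24.

6T6: A_4 x C_2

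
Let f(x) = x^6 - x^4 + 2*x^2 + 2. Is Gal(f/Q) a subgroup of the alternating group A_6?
No

The polynomial is irreducible of degree 6 over Q. Its discriminant is -5120000, which is not a perfect square. A Galois group lies in the alternating group exactly when the discriminant is a square in Q, so the Galois group (S_4) is not contained in A_6.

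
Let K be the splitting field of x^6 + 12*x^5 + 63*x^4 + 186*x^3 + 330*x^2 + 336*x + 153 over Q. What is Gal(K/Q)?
The polynomial f is an irreducible sextic over Q, so G = Gal(f/Q) is one of the 16 transitive subgroups 6T1, ..., 6T16 of S_6. The discriminant of f is -16003008, which is not a perfect square, so G is not contained in A_6. The transitive groups of degree 6 not contained in A_6 are: C_6 (6T1, order 6), S_3 (6T2, order 6), D_6 (6T3, order 12), C_3 x S_3 (6T5, order 18), A_4 x C_2 (6T6, order 24), S_4 (6T8, order 24), S_3 x S_3 (6T9, order 36), S_4 x C_2 (6T11, order 48), (S_3 x S_3) : C_2 (6T13, order 72), PGL(2,5) (6T14, order 120), S_6 (6T16, order 720). By Dedekind's theorem, for a prime p not dividing disc(f) the degrees of the irreducible factors of f mod p form the cycle type of an element of G. Factoring f modulo the 21 such primes p <= 89 (skipping 2, 3, 7, which divide the discriminant), each new pattern first appears at: mod 5: f = (x^6 + 2x^5 + 3x^4 + x^3 + x + 3), pattern 6; mod 11: f = (x + 4)(x^5 + 8x^4 + 9x^3 + 7x^2 + 5x + 8), pattern 5+1; mod 13: f = (x + 1)(x + 10)(x^4 + x^3 + 3x^2 + 1), pattern 4+1+1; mod 23: f = (x + 18)(x + 22)(x^2 + 19x + 5)(x^2 + 22x + 19), pattern 2+2+1+1; mod 43: f = (x^3 + 25x^2 + 35)(x^3 + 30x^2 + x + 40), pattern 3+3; mod 61: f = (x^2 + 18x + 30)(x^2 + 22x + 52)(x^2 + 33x + 34), pattern 2+2+2. No other pattern occurs in this range, so the set of observed cycle types is {6, 5+1, 4+1+1, 2+2+1+1, 3+3, 2+2+2}. The candidates containing elements of all these cycle types are PGL(2,5) (6T14) of order 120, S_6 (6T16) of order 720; the others are excluded. The observed types are precisely the cycle types that occur in PGL(2,5) (6T14) (apart from the identity). Each of the other remaining candidates has further cycle types, and by the Chebotarev density theorem the matching factorization patterns would occur for a proportion of primes equal to their share of the group: S_6 (6T16) additionally contains elements of type 4+2, 3+2+1, 3+1+1+1, 2+1+1+1+1 (265 of its 720 elements, about 37% of primes). None of the 21 primes tested shows any such pattern (for each of these groups the chance of that is below 10^-4), which rules them out. Hence G = PGL(2,5) (6T14), of order 120.

PGL(2,5)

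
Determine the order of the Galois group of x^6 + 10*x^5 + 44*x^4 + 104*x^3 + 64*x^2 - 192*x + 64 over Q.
The degree of the splitting field over Q equals the order of the Galois group, so first determine the group. The polynomial f is an irreducible sextic over Q, so G = Gal(f/Q) is one of the 16 transitive subgroups 6T1, ..., 6T16 of S_6. The discriminant of f is 564385546240000 = 23756800^2, a perfect square, so G is contained in A_6. The transitive groups of degree 6 contained in A_6 are: A_4 (6T4, order 12), S_4 (6T7, order 24), (C_3 x C_3) : C_4 (6T10, order 36), PSL(2,5) (6T12, order 60), A_6 (6T15, order 360). By Dedekind's theorem, for a prime p not dividing disc(f) the degrees of the irreducible factors of f mod p form the cycle type of an element of G. Factoring f modulo the 19 such primes p <= 79 (skipping 2, 5, 29, which divide the discriminant), each new pattern first appears at: mod 3: f = (x^2 + x + 2)(x^4 + 2x + 2), pattern 4+2; mod 11: f = (x^3 + x^2 + x + 3)(x^3 + 9x^2 + x + 3), pattern 3+3; mod 19: f = (x + 16)(x + 18)(x^2 + 15x + 8)(x^2 + 18x + 9), pattern 2+2+1+1; mod 61: f = (x + 7)(x + 40)(x + 54)(x^3 + 31x^2 + 12x + 53), pattern 3+1+1+1. No other pattern occurs in this range, so the set of observed cycle types is {4+2, 3+3, 2+2+1+1, 3+1+1+1}. The candidates containing elements of all these cycle types are (C_3 x C_3) : C_4 (6T10) of order 36, A_6 (6T15) of order 360; the others are excluded. The observed types are precisely the cycle types that occur in (C_3 x C_3) : C_4 (6T10) (apart from the identity). Each of the other remaining candidates has further cycle types, and by the Chebotarev density theorem the matching factorization patterns would occur for a proportion of primes equal to their share of the group: A_6 (6T15) additionally contains elements of type 5+1 (144 of its 360 elements, about 40% of primes). None of the 19 primes tested shows any such pattern (for each of these groups the chance of that is below 10^-4), which rules them out. Hence G = (C_3 x C_3) : C_4 (6T10), of order 36. The Galois group (C_3 x C_3) : C_4 (6T10) has order 36, so the splitting field has degree 36 over Q.

36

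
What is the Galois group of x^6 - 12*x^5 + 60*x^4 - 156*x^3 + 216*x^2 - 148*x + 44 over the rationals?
The polynomial f is an irreducible sextic over Q, so G = Gal(f/Q) is one of the 16 transitive subgroups 6T1, ..., 6T16 of S_6. The discriminant of f is -82751488, which is not a perfect square, so G is not contained in A_6. The transitive groups of degree 6 not contained in A_6 are: C_6 (6T1, order 6), S_3 (6T2, order 6), D_6 (6T3, order 12), C_3 x S_3 (6T5, order 18), A_4 x C_2 (6T6, order 24), S_4 (6T8, order 24), S_3 x S_3 (6T9, order 36), S_4 x C_2 (6T11, order 48), (S_3 x S_3) : C_2 (6T13, order 72), PGL(2,5) (6T14, order 120), S_6 (6T16, order 720). By Dedekind's theorem, for a prime p not dividing disc(f) the degrees of the irreducible factors of f mod p form the cycle type of an element of G. Factoring f modulo the 3 such primes p <= 7 (skipping 2, which divides the discriminant), each new pattern first appears at: mod 3: f = (x^6 + 2x + 2), pattern 6; mod 5: f = (x + 2)(x + 4)(x^4 + 2x^3 + 3x + 3), pattern 4+1+1; mod 7: f = (x + 1)(x^2 + 4x + 6)(x^3 + 4x^2 + 2x + 5), pattern 3+2+1. No other pattern occurs in this range, so the set of observed cycle types is {6, 4+1+1, 3+2+1}. Among the candidates above, the only group containing elements of all these cycle types is S_6 (6T16); every other candidate lacks at least one of them. Hence G = S_6 (6T16), of order 720.

S_6, the symmetric group on 6 letters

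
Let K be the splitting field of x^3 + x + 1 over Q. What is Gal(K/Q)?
The polynomial is an irreducible cubic over Q and its discriminant is -31, which is not a perfect square. For an irreducible cubic, a non-square discriminant gives Galois group S_3.

3T2: S_3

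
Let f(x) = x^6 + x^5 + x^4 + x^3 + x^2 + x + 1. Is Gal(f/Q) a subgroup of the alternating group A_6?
The polynomial is irreducible of degree 6 over Q. Its discriminant is -16807, which is not a perfect square. A Galois group lies in the alternating group exactly when the discriminant is a square in Q, so the Galois group (C_6) is not contained in A_6.

No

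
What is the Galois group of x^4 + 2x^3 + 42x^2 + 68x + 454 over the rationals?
The polynomial is an irreducible quartic over Q and its discriminant is 1666598976 = 40824^2, a perfect square, so the Galois group is contained in A_4. The resolvent cubic y^3 - 42*y^2 - 1680*y + 69832 is irreducible over Q. An irreducible resolvent with square discriminant gives A_4.

4T4: A_4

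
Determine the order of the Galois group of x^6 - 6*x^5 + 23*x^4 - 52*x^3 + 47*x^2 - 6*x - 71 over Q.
The degree of the splitting field over Q equals the order of the Galois group, so first determine the group. The polynomial f is an irreducible sextic over Q, so G = Gal(f/Q) is one of the 16 transitive subgroups 6T1, ..., 6T16 of S_6. The discriminant of f is 164995463643136 = 12845056^2, a perfect square, so G is contained in A_6. The transitive groups of degree 6 contained in A_6 are: A_4 (6T4, order 12), S_4 (6T7, order 24), (C_3 x C_3) : C_4 (6T10, order 36), PSL(2,5) (6T12, order 60), A_6 (6T15, order 360). By Dedekind's theorem, for a prime p not dividing disc(f) the degrees of the irreducible factors of f mod p form the cycle type of an element of G. Factoring f modulo the 33 such primes p <= 149 (skipping 2, 7, which divide the discriminant), each new pattern first appears at: mod 3: f = (x^3 + x^2 + x + 2)(x^3 + 2x^2 + 2x + 2), pattern 3+3; mod 13: f = (x + 3)(x + 8)(x^2 + 11x + 6)(x^2 + 11x + 7), pattern 2+2+1+1. No other pattern occurs in this range, so the set of observed cycle types is {3+3, 2+2+1+1}. The candidates containing elements of all these cycle types are A_4 (6T4) of order 12, S_4 (6T7) of order 24, (C_3 x C_3) : C_4 (6T10) of order 36, PSL(2,5) (6T12) of order 60, A_6 (6T15) of order 360; the others are excluded. The observed types are precisely the cycle types that occur in A_4 (6T4) (apart from the identity). Each of the other remaining candidates has further cycle types, and by the Chebotarev density theorem the matching factorization patterns would occur for a proportion of primes equal to their share of the group: S_4 (6T7) additionally contains elements of type 4+2 (6 of its 24 elements, about 25% of primes); (C_3 x C_3) : C_4 (6T10) additionally contains elements of type 4+2, 3+1+1+1 (22 of its 36 elements, about 61% of primes); PSL(2,5) (6T12) additionally contains elements of type 5+1 (24 of its 60 elements, about 40% of primes); A_6 (6T15) additionally contains elements of type 5+1, 4+2, 3+1+1+1 (274 of its 360 elements, about 76% of primes). None of the 33 primes tested shows any such pattern (for each of these groups the chance of that is below 10^-4), which rules them out. Hence G = A_4 (6T4), of order 12. The Galois group A_4 (6T4) has order 12, so the splitting field has degree 12 over Q.

12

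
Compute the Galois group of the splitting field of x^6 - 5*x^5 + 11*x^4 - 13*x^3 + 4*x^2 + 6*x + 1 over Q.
The polynomial f is an irreducible sextic over Q, so G = Gal(f/Q) is one of the 16 transitive subgroups 6T1, ..., 6T16 of S_6. The discriminant of f is 525625 = 725^2, a perfect square, so G is contained in A_6. The transitive groups of degree 6 contained in A_6 are: A_4 (6T4, order 12), S_4 (6T7, order 24), (C_3 x C_3) : C_4 (6T10, order 36), PSL(2,5) (6T12, order 60), A_6 (6T15, order 360). By Dedekind's theorem, for a prime p not dividing disc(f) the degrees of the irreducible factors of f mod p form the cycle type of an element of G. Factoring f modulo the 19 such primes p <= 73 (skipping 5, 29, which divide the discriminant), each new pattern first appears at: mod 2: f = (x^2 + x + 1)(x^4 + x + 1), pattern 4+2; mod 11: f = (x^3 + x^2 + 3x + 1)(x^3 + 5x^2 + 3x + 1), pattern 3+3; mod 19: f = (x + 10)(x + 11)(x^2 + 2x + 2)(x^2 + 10x + 7), pattern 2+2+1+1; mod 61: f = (x + 27)(x + 34)(x + 41)(x^3 + 15x^2 + 3x + 1), pattern 3+1+1+1. No other pattern occurs in this range, so the set of observed cycle types is {4+2, 3+3, 2+2+1+1, 3+1+1+1}. The candidates containing elements of all these cycle types are (C_3 x C_3) : C_4 (6T10) of order 36, A_6 (6T15) of order 360; the others are excluded. The observed types are precisely the cycle types that occur in (C_3 x C_3) : C_4 (6T10) (apart from the identity). Each of the other remaining candidates has further cycle types, and by the Chebotarev density theorem the matching factorization patterns would occur for a proportion of primes equal to their share of the group: A_6 (6T15) additionally contains elements of type 5+1 (144 of its 360 elements, about 40% of primes). None of the 19 primes tested shows any such pattern (for each of these groups the chance of that is below 10^-4), which rules them out. Hence G = (C_3 x C_3) : C_4 (6T10), of order 36.

(C_3 x C_3) : C_4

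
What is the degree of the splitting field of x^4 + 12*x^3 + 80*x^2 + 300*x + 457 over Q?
The degree of the splitting field over Q equals the order of the Galois group, so first determine the group. The polynomial is an irreducible quartic over Q and its discriminant is 187142400 = 13680^2, a perfect square, so the Galois group is contained in A_4. The resolvent cubic y^3 - 80*y^2 + 1772*y - 9568 splits completely over Q, which gives the Klein four-group V_4. The Galois group V_4 (4T2) has order 4, so the splitting field has degree 4 over Q.

4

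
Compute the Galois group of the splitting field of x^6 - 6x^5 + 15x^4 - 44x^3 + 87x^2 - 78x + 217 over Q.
The polynomial f is an irreducible sextic over Q, so G = Gal(f/Q) is one of the 16 transitive subgroups 6T1, ..., 6T16 of S_6. The discriminant of f is -190210142896128, which is not a perfect square, so G is not contained in A_6. The transitive groups of degree 6 not contained in A_6 are: C_6 (6T1, order 6), S_3 (6T2, order 6), D_6 (6T3, order 12), C_3 x S_3 (6T5, order 18), A_4 x C_2 (6T6, order 24), S_4 (6T8, order 24), S_3 x S_3 (6T9, order 36), S_4 x C_2 (6T11, order 48), (S_3 x S_3) : C_2 (6T13, order 72), PGL(2,5) (6T14, order 120), S_6 (6T16, order 720). By Dedekind's theorem, for a prime p not dividing disc(f) the degrees of the irreducible factors of f mod p form the cycle type of an element of G. Factoring f modulo the 33 such primes p <= 149 (skipping 2, 3, which divide the discriminant), each new pattern first appears at: mod 5: f = (x^6 + 4x^5 + x^3 + 2x^2 + 2x + 2), pattern 6; mod 7: f = (x)(x + 1)(x + 3)(x^3 + 4x^2 + 3x + 2), pattern 3+1+1+1; mod 17: f = (x^2 + 10)(x^2 + 5x + 5)(x^2 + 6x + 4), pattern 2+2+2; mod 19: f = (x^3 + 16x^2 + 3x + 3)(x^3 + 16x^2 + 3x + 9), pattern 3+3; mod 73: f = (x + 25)(x + 41)(x + 43)(x + 57)(x + 59)(x + 61), pattern 1+1+1+1+1+1. No other pattern occurs in this range, so the set of observed cycle types is {6, 3+1+1+1, 2+2+2, 3+3, 1+1+1+1+1+1}. The candidates containing elements of all these cycle types are C_3 x S_3 (6T5) of order 18, S_3 x S_3 (6T9) of order 36, (S_3 x S_3) : C_2 (6T13) of order 72, S_6 (6T16) of order 720; the others are excluded. The observed types are precisely the cycle types that occur in C_3 x S_3 (6T5). Each of the other remaining candidates has further cycle types, and by the Chebotarev density theorem the matching factorization patterns would occur for a proportion of primes equal to their share of the group: S_3 x S_3 (6T9) additionally contains elements of type 2+2+1+1 (9 of its 36 elements, about 25% of primes); (S_3 x S_3) : C_2 (6T13) additionally contains elements of type 4+2, 3+2+1, 2+2+1+1, 2+1+1+1+1 (45 of its 72 elements, about 62% of primes); S_6 (6T16) additionally contains elements of type 5+1, 4+2, 4+1+1, 3+2+1, 2+2+1+1, 2+1+1+1+1 (504 of its 720 elements, about 70% of primes). None of the 33 primes tested shows any such pattern (for each of these groups the chance of that is below 10^-4), which rules them out. Hence G = C_3 x S_3 (6T5), of order 18.

C_3 x S_3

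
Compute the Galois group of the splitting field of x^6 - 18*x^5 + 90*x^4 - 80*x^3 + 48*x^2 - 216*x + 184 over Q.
PGL(2,5) (order 120)

The polynomial f is an irreducible sextic over Q, so G = Gal(f/Q) is one of the 16 transitive subgroups 6T1, ..., 6T16 of S_6. The discriminant of f is -7711694390034432, which is not a perfect square, so G is not contained in A_6. The transitive groups of degree 6 not contained in A_6 are: C_6 (6T1, order 6), S_3 (6T2, order 6), D_6 (6T3, order 12), C_3 x S_3 (6T5, order 18), A_4 x C_2 (6T6, order 24), S_4 (6T8, order 24), S_3 x S_3 (6T9, order 36), S_4 x C_2 (6T11, order 48), (S_3 x S_3) : C_2 (6T13, order 72), PGL(2,5) (6T14, order 120), S_6 (6T16, order 720). By Dedekind's theorem, for a prime p not dividing disc(f) the degrees of the irreducible factors of f mod p form the cycle type of an element of G. Factoring f modulo the 21 such primes p <= 89 (skipping 2, 3, 7, which divide the discriminant), each new pattern first appears at: mod 5: f = (x^6 + 2x^5 + 3x^2 + 4x + 4), pattern 6; mod 11: f = (x + 6)(x^5 + 9x^4 + 3x^3 + x^2 + 9x + 5), pattern 5+1; mod 13: f = (x + 1)(x + 6)(x^4 + x^3 + 12x^2 + 12x + 9), pattern 4+1+1; mod 23: f = (x)(x + 12)(x^2 + 17x + 21)(x^2 + 22x + 9), pattern 2+2+1+1; mod 43: f = (x^3 + 8x^2 + 17x + 33)(x^3 + 17x^2 + 23x + 16), pattern 3+3; mod 61: f = (x^2 + 54x + 7)(x^2 + 55x + 17)(x^2 + 56x + 20), pattern 2+2+2. No other pattern occurs in this range, so the set of observed cycle types is {6, 5+1, 4+1+1, 2+2+1+1, 3+3, 2+2+2}. The candidates containing elements of all these cycle types are PGL(2,5) (6T14) of order 120, S_6 (6T16) of order 720; the others are excluded. The observed types are precisely the cycle types that occur in PGL(2,5) (6T14) (apart from the identity). Each of the other remaining candidates has further cycle types, and by the Chebotarev density theorem the matching factorization patterns would occur for a proportion of primes equal to their share of the group: S_6 (6T16) additionally contains elements of type 4+2, 3+2+1, 3+1+1+1, 2+1+1+1+1 (265 of its 720 elements, about 37% of primes). None of the 21 primes tested shows any such pattern (for each of these groups the chance of that is below 10^-4), which rules them out. Hence G = PGL(2,5) (6T14), of order 120.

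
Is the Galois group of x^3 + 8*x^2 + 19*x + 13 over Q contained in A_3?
The polynomial is irreducible of degree 3 over Q. Its discriminant is 49 = 7^2, a perfect square. A Galois group lies in the alternating group exactly when the discriminant is a square in Q, so the Galois group (C_3) is contained in A_3.

Yes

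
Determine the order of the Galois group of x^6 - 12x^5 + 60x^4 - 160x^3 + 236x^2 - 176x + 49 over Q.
The degree of the splitting field over Q equals the order of the Galois group, so first determine the group. The polynomial f is an irreducible sextic over Q, so G = Gal(f/Q) is one of the 16 transitive subgroups 6T1, ..., 6T16 of S_6. The discriminant of f is -3356224, which is not a perfect square, so G is not contained in A_6. The transitive groups of degree 6 not contained in A_6 are: C_6 (6T1, order 6), S_3 (6T2, order 6), D_6 (6T3, order 12), C_3 x S_3 (6T5, order 18), A_4 x C_2 (6T6, order 24), S_4 (6T8, order 24), S_3 x S_3 (6T9, order 36), S_4 x C_2 (6T11, order 48), (S_3 x S_3) : C_2 (6T13, order 72), PGL(2,5) (6T14, order 120), S_6 (6T16, order 720). By Dedekind's theorem, for a prime p not dividing disc(f) the degrees of the irreducible factors of f mod p form the cycle type of an element of G. Factoring f modulo the 67 such primes p <= 347 (skipping 2, 229, which divide the discriminant), each new pattern first appears at: mod 3: f = (x^6 + 2x^3 + 2x^2 + x + 1), pattern 6; mod 5: f = (x^3 + x^2 + x + 3)(x^3 + 2x^2 + 2x + 3), pattern 3+3; mod 7: f = (x)(x + 3)(x^4 + 6x^3 + x + 2), pattern 4+1+1; mod 13: f = (x^2 + 9x + 9)(x^4 + 5x^3 + 6x^2 + x + 4), pattern 4+2; mod 23: f = (x^2 + x + 12)(x^2 + 14x + 9)(x^2 + 19x + 16), pattern 2+2+2; mod 29: f = (x + 8)(x + 17)(x^2 + 24x + 13)(x^2 + 26x + 9), pattern 2+2+1+1; mod 193: f = (x + 4)(x + 42)(x + 92)(x + 97)(x + 147)(x + 185), pattern 1+1+1+1+1+1; mod 347: f = (x + 1)(x + 149)(x + 194)(x + 342)(x^2 + 343x + 259), pattern 2+1+1+1+1. No other pattern occurs in this range, so the set of observed cycle types is {6, 3+3, 4+1+1, 4+2, 2+2+2, 2+2+1+1, 1+1+1+1+1+1, 2+1+1+1+1}. The candidates containing elements of all these cycle types are S_4 x C_2 (6T11) of order 48, S_6 (6T16) of order 720; the others are excluded. The observed types are precisely the cycle types that occur in S_4 x C_2 (6T11). Each of the other remaining candidates has further cycle types, and by the Chebotarev density theorem the matching factorization patterns would occur for a proportion of primes equal to their share of the group: S_6 (6T16) additionally contains elements of type 5+1, 3+2+1, 3+1+1+1 (304 of its 720 elements, about 42% of primes). None of the 67 primes tested shows any such pattern (for each of these groups the chance of that is below 10^-4), which rules them out. Hence G = S_4 x C_2 (6T11), of order 48. The Galois group S_4 x C_2 (6T11) has order 48, so the splitting field has degree 48 over Q.

48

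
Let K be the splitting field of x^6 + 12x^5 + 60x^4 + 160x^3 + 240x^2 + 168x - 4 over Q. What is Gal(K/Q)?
A_6, the alternating group on 6 letters

The polynomial f is an irreducible sextic over Q, so G = Gal(f/Q) is one of the 16 transitive subgroups 6T1, ..., 6T16 of S_6. The discriminant of f is 746496000000 = 864000^2, a perfect square, so G is contained in A_6. The transitive groups of degree 6 contained in A_6 are: A_4 (6T4, order 12), S_4 (6T7, order 24), (C_3 x C_3) : C_4 (6T10, order 36), PSL(2,5) (6T12, order 60), A_6 (6T15, order 360). By Dedekind's theorem, for a prime p not dividing disc(f) the degrees of the irreducible factors of f mod p form the cycle type of an element of G. Factoring f modulo the 6 such primes p <= 23 (skipping 2, 3, 5, which divide the discriminant), each new pattern first appears at: mod 7: f = (x + 6)(x^5 + 6x^4 + 3x^3 + 2x^2 + 4x + 4), pattern 5+1; mod 23: f = (x + 4)(x + 13)(x + 18)(x^3 + x + 17), pattern 3+1+1+1. No other pattern occurs in this range, so the set of observed cycle types is {5+1, 3+1+1+1}. Among the candidates above, the only group containing elements of all these cycle types is A_6 (6T15) — each of A_4 (6T4), S_4 (6T7), (C_3 x C_3) : C_4 (6T10), PSL(2,5) (6T12) lacks at least one of them. Hence G = A_6 (6T15), of order 360.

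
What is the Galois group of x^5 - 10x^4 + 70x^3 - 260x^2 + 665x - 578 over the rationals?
The polynomial f is an irreducible quintic over Q, so G = Gal(f/Q) is a transitive subgroup of S_5: one of C_5 (5T1, order 5), D_5 (5T2, order 10), F_20 (5T3, order 20), A_5 (5T4, order 60) or S_5 (5T5, order 120). The discriminant of f is 5374771200000, which is not a perfect square, so G is not contained in A_5. The transitive groups of degree 5 not contained in A_5 are: F_20 (5T3, order 20), S_5 (5T5, order 120). By Dedekind's theorem, for a prime p not dividing disc(f) the degrees of the irreducible factors of f mod p form the cycle type of an element of G. Factoring f modulo the 18 such primes p <= 73 (skipping 2, 3, 5, which divide the discriminant), each new pattern first appears at: mod 7: f = (x + 6)(x^4 + 5x^3 + 5x^2 + 4x + 4), pattern 4+1; mod 11: f = (x + 1)(x^2 + 2x + 4)(x^2 + 9x + 4), pattern 2+2+1; mod 19: f = (x^5 + 9x^4 + 13x^3 + 6x^2 + 11), pattern 5. No other pattern occurs in this range, so the set of observed cycle types is {4+1, 2+2+1, 5}. The candidates containing elements of all these cycle types are F_20 (5T3) of order 20, S_5 (5T5) of order 120; the others are excluded. The observed types are precisely the cycle types that occur in F_20 (5T3) (apart from the identity). Each of the other remaining candidates has further cycle types, and by the Chebotarev density theorem the matching factorization patterns would occur for a proportion of primes equal to their share of the group: S_5 (5T5) additionally contains elements of type 3+2, 3+1+1, 2+1+1+1 (50 of its 120 elements, about 42% of primes). None of the 18 primes tested shows any such pattern (for each of these groups the chance of that is below 10^-4), which rules them out. Hence G = F_20 (5T3), of order 20.

5T3: F_20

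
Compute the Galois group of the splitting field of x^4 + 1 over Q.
V_4, the Klein four-group

The polynomial is an irreducible quartic over Q and its discriminant is 256 = 16^2, a perfect square, so the Galois group is contained in A_4. The resolvent cubic y^3 - 4*y splits completely over Q, which gives the Klein four-group V_4.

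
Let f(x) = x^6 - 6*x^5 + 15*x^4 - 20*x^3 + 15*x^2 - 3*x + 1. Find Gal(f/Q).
The polynomial f is an irreducible sextic over Q, so G = Gal(f/Q) is one of the 16 transitive subgroups 6T1, ..., 6T16 of S_6. The discriminant of f is -9059283, which is not a perfect square, so G is not contained in A_6. The transitive groups of degree 6 not contained in A_6 are: C_6 (6T1, order 6), S_3 (6T2, order 6), D_6 (6T3, order 12), C_3 x S_3 (6T5, order 18), A_4 x C_2 (6T6, order 24), S_4 (6T8, order 24), S_3 x S_3 (6T9, order 36), S_4 x C_2 (6T11, order 48), (S_3 x S_3) : C_2 (6T13, order 72), PGL(2,5) (6T14, order 120), S_6 (6T16, order 720). By Dedekind's theorem, for a prime p not dividing disc(f) the degrees of the irreducible factors of f mod p form the cycle type of an element of G. Factoring f modulo the 28 such primes p <= 127 (skipping 3, 17, 43, which divide the discriminant), each new pattern first appears at: mod 2: f = (x^6 + x^4 + x^2 + x + 1), pattern 6; mod 7: f = (x + 5)(x^2 + x + 4)(x^3 + 2x^2 + x + 6), pattern 3+2+1; mod 11: f = (x^2 + 1)(x^4 + 5x^3 + 3x^2 + 8x + 1), pattern 4+2; mod 13: f = (x + 4)(x + 9)(x^2 + 8x + 10)(x^2 + 12x + 3), pattern 2+2+1+1; mod 61: f = (x + 1)(x + 3)(x + 9)(x + 20)(x^2 + 22x + 27), pattern 2+1+1+1+1; mod 97: f = (x + 9)(x + 11)(x + 48)(x^3 + 23x^2 + 11x + 96), pattern 3+1+1+1; mod 113: f = (x^2 + 2x + 7)(x^2 + 43x + 61)(x^2 + 62x + 9), pattern 2+2+2; mod 127: f = (x^3 + 36x^2 + 70x + 126)(x^3 + 85x^2 + 60x + 126), pattern 3+3. No other pattern occurs in this range, so the set of observed cycle types is {6, 3+2+1, 4+2, 2+2+1+1, 2+1+1+1+1, 3+1+1+1, 2+2+2, 3+3}. The candidates containing elements of all these cycle types are (S_3 x S_3) : C_2 (6T13) of order 72, S_6 (6T16) of order 720; the others are excluded. The observed types are precisely the cycle types that occur in (S_3 x S_3) : C_2 (6T13) (apart from the identity). Each of the other remaining candidates has further cycle types, and by the Chebotarev density theorem the matching factorization patterns would occur for a proportion of primes equal to their share of the group: S_6 (6T16) additionally contains elements of type 5+1, 4+1+1 (234 of its 720 elements, about 32% of primes). None of the 28 primes tested shows any such pattern (for each of these groups the chance of that is below 10^-4), which rules them out. Hence G = (S_3 x S_3) : C_2 (6T13), of order 72.

(S_3 x S_3) : C_2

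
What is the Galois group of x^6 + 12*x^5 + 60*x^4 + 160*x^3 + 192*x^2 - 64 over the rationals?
The polynomial f is an irreducible sextic over Q, so G = Gal(f/Q) is one of the 16 transitive subgroups 6T1, ..., 6T16 of S_6. The discriminant of f is -450868486864896, which is not a perfect square, so G is not contained in A_6. The transitive groups of degree 6 not contained in A_6 are: C_6 (6T1, order 6), S_3 (6T2, order 6), D_6 (6T3, order 12), C_3 x S_3 (6T5, order 18), A_4 x C_2 (6T6, order 24), S_4 (6T8, order 24), S_3 x S_3 (6T9, order 36), S_4 x C_2 (6T11, order 48), (S_3 x S_3) : C_2 (6T13, order 72), PGL(2,5) (6T14, order 120), S_6 (6T16, order 720). By Dedekind's theorem, for a prime p not dividing disc(f) the degrees of the irreducible factors of f mod p form the cycle type of an element of G. Factoring f modulo the 33 such primes p <= 149 (skipping 2, 3, which divide the discriminant), each new pattern first appears at: mod 5: f = (x^3 + x + 4)(x^3 + 2x^2 + 4x + 4), pattern 3+3; mod 7: f = (x^6 + 5x^5 + 4x^4 + 6x^3 + 3x^2 + 6), pattern 6; mod 17: f = (x + 1)(x + 3)(x^2 + 4x + 10)(x^2 + 4x + 16), pattern 2+2+1+1; mod 19: f = (x + 5)(x + 8)(x + 15)(x + 18)(x^2 + 4x + 11), pattern 2+1+1+1+1; mod 71: f = (x^2 + 4x + 33)(x^2 + 4x + 53)(x^2 + 4x + 68), pattern 2+2+2. No other pattern occurs in this range, so the set of observed cycle types is {3+3, 6, 2+2+1+1, 2+1+1+1+1, 2+2+2}. The candidates containing elements of all these cycle types are A_4 x C_2 (6T6) of order 24, S_4 x C_2 (6T11) of order 48, (S_3 x S_3) : C_2 (6T13) of order 72, S_6 (6T16) of order 720; the others are excluded. The observed types are precisely the cycle types that occur in A_4 x C_2 (6T6) (apart from the identity). Each of the other remaining candidates has further cycle types, and by the Chebotarev density theorem the matching factorization patterns would occur for a proportion of primes equal to their share of the group: S_4 x C_2 (6T11) additionally contains elements of type 4+2, 4+1+1 (12 of its 48 elements, about 25% of primes); (S_3 x S_3) : C_2 (6T13) additionally contains elements of type 4+2, 3+2+1, 3+1+1+1 (34 of its 72 elements, about 47% of primes); S_6 (6T16) additionally contains elements of type 5+1, 4+2, 4+1+1, 3+2+1, 3+1+1+1 (484 of its 720 elements, about 67% of primes). None of the 33 primes tested shows any such pattern (for each of these groups the chance of that is below 10^-4), which rules them out. Hence G = A_4 x C_2 (6T6), of order 24.

A_4 x C_2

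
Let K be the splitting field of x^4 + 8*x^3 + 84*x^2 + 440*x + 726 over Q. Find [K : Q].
The degree of the splitting field over Q equals the order of the Galois group, so first determine the group. The polynomial is an irreducible quartic over Q and its discriminant is 6911117312, which is not a perfect square, so the Galois group is not contained in A_4. The resolvent cubic y^3 - 84*y^2 + 616*y + 3872 has exactly one rational root, so the Galois group is C_4 or D_4. The quartic remains irreducible over Q(sqrt(disc)), so the group is D_4. The Galois group D_4 (4T3) has order 8, so the splitting field has degree 8 over Q.

8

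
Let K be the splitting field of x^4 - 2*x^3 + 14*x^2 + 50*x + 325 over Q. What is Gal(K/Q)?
The polynomial is an irreducible quartic over Q and its discriminant is 10999814400 = 104880^2, a perfect square, so the Galois group is contained in A_4. The resolvent cubic y^3 - 14*y^2 - 1400*y + 14400 splits completely over Q, which gives the Klein four-group V_4.

4T2: V_4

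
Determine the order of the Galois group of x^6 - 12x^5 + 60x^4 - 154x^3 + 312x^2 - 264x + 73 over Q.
The degree of the splitting field over Q equals the order of the Galois group, so first determine the group. The polynomial f is an irreducible sextic over Q, so G = Gal(f/Q) is one of the 16 transitive subgroups 6T1, ..., 6T16 of S_6. The discriminant of f is -941328478973952, which is not a perfect square, so G is not contained in A_6. The transitive groups of degree 6 not contained in A_6 are: C_6 (6T1, order 6), S_3 (6T2, order 6), D_6 (6T3, order 12), C_3 x S_3 (6T5, order 18), A_4 x C_2 (6T6, order 24), S_4 (6T8, order 24), S_3 x S_3 (6T9, order 36), S_4 x C_2 (6T11, order 48), (S_3 x S_3) : C_2 (6T13, order 72), PGL(2,5) (6T14, order 120), S_6 (6T16, order 720). By Dedekind's theorem, for a prime p not dividing disc(f) the degrees of the irreducible factors of f mod p form the cycle type of an element of G. Factoring f modulo the 23 such primes p <= 103 (skipping 2, 3, 17, 67, which divide the discriminant), each new pattern first appears at: mod 5: f = (x^2 + 3)(x^2 + x + 2)(x^2 + 2x + 3), pattern 2+2+2; mod 7: f = (x^3 + x^2 + 3)(x^3 + x^2 + 3x + 1), pattern 3+3; mod 61: f = (x + 19)(x + 26)(x + 41)(x + 44)(x + 46)(x + 56), pattern 1+1+1+1+1+1. No other pattern occurs in this range, so the set of observed cycle types is {2+2+2, 3+3, 1+1+1+1+1+1}. The candidates containing elements of all these cycle types are C_6 (6T1) of order 6, S_3 (6T2) of order 6, D_6 (6T3) of order 12, C_3 x S_3 (6T5) of order 18, A_4 x C_2 (6T6) of order 24, S_4 (6T8) of order 24, S_3 x S_3 (6T9) of order 36, S_4 x C_2 (6T11) of order 48, (S_3 x S_3) : C_2 (6T13) of order 72, PGL(2,5) (6T14) of order 120, S_6 (6T16) of order 720; the others are excluded. The observed types are precisely the cycle types that occur in S_3 (6T2). Each of the other remaining candidates has further cycle types, and by the Chebotarev density theorem the matching factorization patterns would occur for a proportion of primes equal to their share of the group: C_6 (6T1) additionally contains elements of type 6 (2 of its 6 elements, about 33% of primes); D_6 (6T3) additionally contains elements of type 6, 2+2+1+1 (5 of its 12 elements, about 42% of primes); C_3 x S_3 (6T5) additionally contains elements of type 6, 3+1+1+1 (10 of its 18 elements, about 56% of primes); A_4 x C_2 (6T6) additionally contains elements of type 6, 2+2+1+1, 2+1+1+1+1 (14 of its 24 elements, about 58% of primes); S_4 (6T8) additionally contains elements of type 4+1+1, 2+2+1+1 (9 of its 24 elements, about 38% of primes); S_3 x S_3 (6T9) additionally contains elements of type 6, 3+1+1+1, 2+2+1+1 (25 of its 36 elements, about 69% of primes); S_4 x C_2 (6T11) additionally contains elements of type 6, 4+2, 4+1+1, 2+2+1+1, 2+1+1+1+1 (32 of its 48 elements, about 67% of primes); (S_3 x S_3) : C_2 (6T13) additionally contains elements of type 6, 4+2, 3+2+1, 3+1+1+1, 2+2+1+1, 2+1+1+1+1 (61 of its 72 elements, about 85% of primes); PGL(2,5) (6T14) additionally contains elements of type 6, 5+1, 4+1+1, 2+2+1+1 (89 of its 120 elements, about 74% of primes); S_6 (6T16) additionally contains elements of type 6, 5+1, 4+2, 4+1+1, 3+2+1, 3+1+1+1, 2+2+1+1, 2+1+1+1+1 (664 of its 720 elements, about 92% of primes). None of the 23 primes tested shows any such pattern (for each of these groups the chance of that is below 10^-4), which rules them out. Hence G = S_3 (6T2), of order 6. The Galois group S_3 (6T2) has order 6, so the splitting field has degree 6 over Q.

6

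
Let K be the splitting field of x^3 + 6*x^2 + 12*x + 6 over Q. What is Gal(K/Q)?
S_3 (also written S3)

The polynomial is an irreducible cubic over Q and its discriminant is -108, which is not a perfect square. For an irreducible cubic, a non-square discriminant gives Galois group S_3.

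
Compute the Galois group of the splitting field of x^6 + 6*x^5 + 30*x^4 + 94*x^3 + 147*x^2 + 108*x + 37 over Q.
The polynomial f is an irreducible sextic over Q, so G = Gal(f/Q) is one of the 16 transitive subgroups 6T1, ..., 6T16 of S_6. The discriminant of f is -5217636731328, which is not a perfect square, so G is not contained in A_6. The transitive groups of degree 6 not contained in A_6 are: C_6 (6T1, order 6), S_3 (6T2, order 6), D_6 (6T3, order 12), C_3 x S_3 (6T5, order 18), A_4 x C_2 (6T6, order 24), S_4 (6T8, order 24), S_3 x S_3 (6T9, order 36), S_4 x C_2 (6T11, order 48), (S_3 x S_3) : C_2 (6T13, order 72), PGL(2,5) (6T14, order 120), S_6 (6T16, order 720). By Dedekind's theorem, for a prime p not dividing disc(f) the degrees of the irreducible factors of f mod p form the cycle type of an element of G. Factoring f modulo the 21 such primes p <= 89 (skipping 2, 3, 7, which divide the discriminant), each new pattern first appears at: mod 5: f = (x^6 + x^5 + 4x^3 + 2x^2 + 3x + 2), pattern 6; mod 11: f = (x + 4)(x^5 + 2x^4 + 6x^2 + 2x + 1), pattern 5+1; mod 13: f = (x + 4)(x + 6)(x^4 + 9x^3 + 7x^2 + 3x + 1), pattern 4+1+1; mod 23: f = (x + 12)(x + 14)(x^2 + 7x + 3)(x^2 + 19x + 16), pattern 2+2+1+1; mod 43: f = (x^3 + 8x^2 + x + 28)(x^3 + 41x^2 + 2x + 9), pattern 3+3; mod 61: f = (x^2 + 7x + 40)(x^2 + 18x + 14)(x^2 + 42x + 20), pattern 2+2+2. No other pattern occurs in this range, so the set of observed cycle types is {6, 5+1, 4+1+1, 2+2+1+1, 3+3, 2+2+2}. The candidates containing elements of all these cycle types are PGL(2,5) (6T14) of order 120, S_6 (6T16) of order 720; the others are excluded. The observed types are precisely the cycle types that occur in PGL(2,5) (6T14) (apart from the identity). Each of the other remaining candidates has further cycle types, and by the Chebotarev density theorem the matching factorization patterns would occur for a proportion of primes equal to their share of the group: S_6 (6T16) additionally contains elements of type 4+2, 3+2+1, 3+1+1+1, 2+1+1+1+1 (265 of its 720 elements, about 37% of primes). None of the 21 primes tested shows any such pattern (for each of these groups the chance of that is below 10^-4), which rules them out. Hence G = PGL(2,5) (6T14), of order 120.

PGL(2,5) (also written S5(6))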